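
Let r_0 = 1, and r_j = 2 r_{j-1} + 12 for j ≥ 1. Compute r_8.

r_1 = 2(1) + 12 = 14
r_2 = 2(14) + 12 = 40
r_3 = 2(40) + 12 = 92
r_4 = 2(92) + 12 = 196
r_5 = 2(196) + 12 = 404
r_6 = 2(404) + 12 = 820
r_7 = 2(820) + 12 = 1652
r_8 = 2(1652) + 12 = 3316

3316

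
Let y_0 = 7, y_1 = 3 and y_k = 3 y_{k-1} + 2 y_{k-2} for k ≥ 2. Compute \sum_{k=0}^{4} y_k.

379

y_2 = 3(3) + 2(7) = 23
y_3 = 3(23) + 2(3) = 75
y_4 = 3(75) + 2(23) = 271
Sum = 7 + 3 + 23 + 75 + 271 = 379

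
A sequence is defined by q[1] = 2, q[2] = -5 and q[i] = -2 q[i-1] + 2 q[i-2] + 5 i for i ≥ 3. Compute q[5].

179

q[3] = -2*(-5) + 2*2 + 15 = 29
q[4] = -2*29 + 2*(-5) + 20 = -48
q[5] = -2*(-48) + 2*29 + 25 = 179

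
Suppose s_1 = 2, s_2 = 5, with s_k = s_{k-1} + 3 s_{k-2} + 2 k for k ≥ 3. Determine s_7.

s_3 = 5 + 3*2 + 6 = 17
s_4 = 17 + 3*5 + 8 = 40
s_5 = 40 + 3*17 + 10 = 101
s_6 = 101 + 3*40 + 12 = 233
s_7 = 233 + 3*101 + 14 = 550

550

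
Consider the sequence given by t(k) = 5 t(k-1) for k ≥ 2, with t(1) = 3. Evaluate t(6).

t(2) = 5·3 = 15
t(3) = 5·15 = 75
t(4) = 5·75 = 375
t(5) = 5·375 = 1875
t(6) = 5·1875 = 9375

9375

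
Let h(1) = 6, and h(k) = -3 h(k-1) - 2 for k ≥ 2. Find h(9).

42646

h(2) = -3(6) - 2 = -20
h(3) = -3(-20) - 2 = 58
h(4) = -3(58) - 2 = -176
h(5) = -3(-176) - 2 = 526
h(6) = -3(526) - 2 = -1580
h(7) = -3(-1580) - 2 = 4738
h(8) = -3(4738) - 2 = -14216
h(9) = -3(-14216) - 2 = 42646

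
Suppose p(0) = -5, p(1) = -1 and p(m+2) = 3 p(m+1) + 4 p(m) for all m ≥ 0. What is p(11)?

p(2) = 3·(-1) + 4·(-5) = -23
p(3) = 3·(-23) + 4·(-1) = -73
p(4) = 3·(-73) + 4·(-23) = -311
p(5) = 3·(-311) + 4·(-73) = -1225
p(6) = 3·(-1225) + 4·(-311) = -4919
p(7) = 3·(-4919) + 4·(-1225) = -19657
p(8) = 3·(-19657) + 4·(-4919) = -78647
p(9) = 3·(-78647) + 4·(-19657) = -314569
p(10) = 3·(-314569) + 4·(-78647) = -1258295
p(11) = 3·(-1258295) + 4·(-314569) = -5033161

-5033161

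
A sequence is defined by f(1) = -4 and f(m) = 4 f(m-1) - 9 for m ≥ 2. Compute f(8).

-114685

f(2) = 4*(-4) - 9 = -25
f(3) = 4*(-25) - 9 = -109
f(4) = 4*(-109) - 9 = -445
f(5) = 4*(-445) - 9 = -1789
f(6) = 4*(-1789) - 9 = -7165
f(7) = 4*(-7165) - 9 = -28669
f(8) = 4*(-28669) - 9 = -114685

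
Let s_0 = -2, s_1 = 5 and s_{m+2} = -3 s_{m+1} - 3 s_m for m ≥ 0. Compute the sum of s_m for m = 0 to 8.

150

s_2 = -3*5 - 3*(-2) = -9
s_3 = -3*(-9) - 3*5 = 12
s_4 = -3*12 - 3*(-9) = -9
s_5 = -3*(-9) - 3*12 = -9
s_6 = -3*(-9) - 3*(-9) = 54
s_7 = -3*54 - 3*(-9) = -135
s_8 = -3*(-135) - 3*54 = 243
Sum = (-2) + 5 + (-9) + 12 + (-9) + (-9) + 54 + (-135) + 243 = 150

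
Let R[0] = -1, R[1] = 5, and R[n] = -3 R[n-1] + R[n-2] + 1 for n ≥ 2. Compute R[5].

R[2] = -3*5 + (-1) + 1 = -15
R[3] = -3*(-15) + 5 + 1 = 51
R[4] = -3*51 + (-15) + 1 = -167
R[5] = -3*(-167) + 51 + 1 = 553

553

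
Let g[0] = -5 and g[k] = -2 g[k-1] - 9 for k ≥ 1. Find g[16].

The fixed point is -9/(1 + 2) = -3, so g[k] + 3 = -2(g[k-1] + 3).
Hence g[k] = -2·(-2)^k - 3.
g[16] = -2·(-2)^{16} - 3 = -2·65536 - 3 = -131075.

-131075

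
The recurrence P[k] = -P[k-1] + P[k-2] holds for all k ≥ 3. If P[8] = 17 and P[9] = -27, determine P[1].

Rearranging, P[k-2] = P[k] + P[k-1].
P[7] = -27 + 17 = -10
P[6] = 17 + (-10) = 7
P[5] = -10 + 7 = -3
P[4] = 7 + (-3) = 4
P[3] = -3 + 4 = 1
P[2] = 4 + 1 = 5
P[1] = 1 + 5 = 6

6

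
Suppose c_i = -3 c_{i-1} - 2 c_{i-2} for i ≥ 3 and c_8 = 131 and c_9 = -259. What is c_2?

Rearranging, c_{i-2} = (c_i + 3 c_{i-1}) / -2.
c_7 = (-259 + 3*131) / -2 = 134/-2 = -67
c_6 = (131 + 3*(-67)) / -2 = -70/-2 = 35
c_5 = (-67 + 3*35) / -2 = 38/-2 = -19
c_4 = (35 + 3*(-19)) / -2 = -22/-2 = 11
c_3 = (-19 + 3*11) / -2 = 14/-2 = -7
c_2 = (11 + 3*(-7)) / -2 = -10/-2 = 5

5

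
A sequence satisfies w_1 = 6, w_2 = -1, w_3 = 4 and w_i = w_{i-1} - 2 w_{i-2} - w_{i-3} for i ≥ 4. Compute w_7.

w_4 = 4 - 2·(-1) - 6 = 0
w_5 = 0 - 2·4 - (-1) = -7
w_6 = (-7) - 2·0 - 4 = -11
w_7 = (-11) - 2·(-7) - 0 = 3

3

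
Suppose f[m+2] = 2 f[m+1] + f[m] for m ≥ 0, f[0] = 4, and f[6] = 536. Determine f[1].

Let f[1] = y.
f[2] = 4 + 2y
f[3] = 8 + 5y
f[4] = 20 + 12y
f[5] = 48 + 29y
f[6] = 116 + 70y
So 116 + 70y = 536, giving y = 6.

6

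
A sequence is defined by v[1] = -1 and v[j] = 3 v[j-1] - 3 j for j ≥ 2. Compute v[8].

-10374

v[2] = 3·(-1) - 6 = -9
v[3] = 3·(-9) - 9 = -36
v[4] = 3·(-36) - 12 = -120
v[5] = 3·(-120) - 15 = -375
v[6] = 3·(-375) - 18 = -1143
v[7] = 3·(-1143) - 21 = -3450
v[8] = 3·(-3450) - 24 = -10374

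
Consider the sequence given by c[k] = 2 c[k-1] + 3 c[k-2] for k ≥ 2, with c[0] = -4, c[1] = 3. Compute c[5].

-57

c[2] = 2*3 + 3*(-4) = -6
c[3] = 2*(-6) + 3*3 = -3
c[4] = 2*(-3) + 3*(-6) = -24
c[5] = 2*(-24) + 3*(-3) = -57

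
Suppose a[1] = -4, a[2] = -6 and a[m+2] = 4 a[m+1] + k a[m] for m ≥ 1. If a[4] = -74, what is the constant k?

a[3] = -24 - 4k
a[4] = -96 - 22k
So -96 - 22k = -74, giving k = -1.

-1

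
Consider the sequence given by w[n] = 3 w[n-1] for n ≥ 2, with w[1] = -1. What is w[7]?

-729

w[2] = 3*(-1) = -3
w[3] = 3*(-3) = -9
w[4] = 3*(-9) = -27
w[5] = 3*(-27) = -81
w[6] = 3*(-81) = -243
w[7] = 3*(-243) = -729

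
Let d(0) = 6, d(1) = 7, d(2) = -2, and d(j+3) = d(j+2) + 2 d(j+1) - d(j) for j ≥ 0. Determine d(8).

d(3) = (-2) + 2(7) - 6 = 6
d(4) = 6 + 2(-2) - 7 = -5
d(5) = (-5) + 2(6) - (-2) = 9
d(6) = 9 + 2(-5) - 6 = -7
d(7) = (-7) + 2(9) - (-5) = 16
d(8) = 16 + 2(-7) - 9 = -7

-7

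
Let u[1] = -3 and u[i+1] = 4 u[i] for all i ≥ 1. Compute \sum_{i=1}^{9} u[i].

-262143

u[2] = 4·(-3) = -12
u[3] = 4·(-12) = -48
u[4] = 4·(-48) = -192
u[5] = 4·(-192) = -768
u[6] = 4·(-768) = -3072
u[7] = 4·(-3072) = -12288
u[8] = 4·(-12288) = -49152
u[9] = 4·(-49152) = -196608
Sum = (-3) + (-12) + (-48) + (-192) + (-768) + (-3072) + (-12288) + (-49152) + (-196608) = -262143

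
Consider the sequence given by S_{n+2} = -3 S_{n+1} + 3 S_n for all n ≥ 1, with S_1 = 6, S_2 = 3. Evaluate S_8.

-4293

S_3 = -3*3 + 3*6 = 9
S_4 = -3*9 + 3*3 = -18
S_5 = -3*(-18) + 3*9 = 81
S_6 = -3*81 + 3*(-18) = -297
S_7 = -3*(-297) + 3*81 = 1134
S_8 = -3*1134 + 3*(-297) = -4293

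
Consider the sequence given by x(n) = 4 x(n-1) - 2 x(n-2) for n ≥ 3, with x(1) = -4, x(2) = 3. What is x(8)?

x(3) = 4·3 - 2·(-4) = 20
x(4) = 4·20 - 2·3 = 74
x(5) = 4·74 - 2·20 = 256
x(6) = 4·256 - 2·74 = 876
x(7) = 4·876 - 2·256 = 2992
x(8) = 4·2992 - 2·876 = 10216

10216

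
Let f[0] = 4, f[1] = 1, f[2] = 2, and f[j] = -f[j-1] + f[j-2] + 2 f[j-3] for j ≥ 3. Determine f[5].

f[3] = -2 + 1 + 2·4 = 7
f[4] = -7 + 2 + 2·1 = -3
f[5] = -(-3) + 7 + 2·2 = 14

14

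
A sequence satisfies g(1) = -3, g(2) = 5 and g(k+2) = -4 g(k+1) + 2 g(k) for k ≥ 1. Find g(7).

g(3) = -4*5 + 2*(-3) = -26
g(4) = -4*(-26) + 2*5 = 114
g(5) = -4*114 + 2*(-26) = -508
g(6) = -4*(-508) + 2*114 = 2260
g(7) = -4*2260 + 2*(-508) = -10056

-10056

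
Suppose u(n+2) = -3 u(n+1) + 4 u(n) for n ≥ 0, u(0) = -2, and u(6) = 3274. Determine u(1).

-6

Let u(1) = x.
u(2) = -8 - 3x
u(3) = 24 + 13x
u(4) = -104 - 51x
u(5) = 408 + 205x
u(6) = -1640 - 819x
So -1640 - 819x = 3274, giving x = -6.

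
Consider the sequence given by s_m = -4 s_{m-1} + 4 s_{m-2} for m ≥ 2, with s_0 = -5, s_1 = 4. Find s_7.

s_2 = -4·4 + 4·(-5) = -36
s_3 = -4·(-36) + 4·4 = 160
s_4 = -4·160 + 4·(-36) = -784
s_5 = -4·(-784) + 4·160 = 3776
s_6 = -4·3776 + 4·(-784) = -18240
s_7 = -4·(-18240) + 4·3776 = 88064

88064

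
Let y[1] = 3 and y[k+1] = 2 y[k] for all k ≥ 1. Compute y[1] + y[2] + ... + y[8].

y[2] = 2(3) = 6
y[3] = 2(6) = 12
y[4] = 2(12) = 24
y[5] = 2(24) = 48
y[6] = 2(48) = 96
y[7] = 2(96) = 192
y[8] = 2(192) = 384
Sum = 3 + 6 + 12 + 24 + 48 + 96 + 192 + 384 = 765

765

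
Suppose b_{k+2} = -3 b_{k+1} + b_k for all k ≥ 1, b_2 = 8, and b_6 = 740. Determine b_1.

4

Let b_1 = v.
b_3 = -24 + v
b_4 = 80 - 3v
b_5 = -264 + 10v
b_6 = 872 - 33v
So 872 - 33v = 740, giving v = 4.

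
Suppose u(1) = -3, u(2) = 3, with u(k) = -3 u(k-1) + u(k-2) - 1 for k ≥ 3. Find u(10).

53705

u(3) = -3*3 + (-3) - 1 = -13
u(4) = -3*(-13) + 3 - 1 = 41
u(5) = -3*41 + (-13) - 1 = -137
u(6) = -3*(-137) + 41 - 1 = 451
u(7) = -3*451 + (-137) - 1 = -1491
u(8) = -3*(-1491) + 451 - 1 = 4923
u(9) = -3*4923 + (-1491) - 1 = -16261
u(10) = -3*(-16261) + 4923 - 1 = 53705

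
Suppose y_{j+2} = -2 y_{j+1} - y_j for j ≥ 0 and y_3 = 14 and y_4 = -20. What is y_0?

Rearranging, y_{j-2} = -(y_j + 2 y_{j-1}).
y_2 = -(-20 + 2*14) = -8
y_1 = -(14 + 2*(-8)) = 2
y_0 = -(-8 + 2*2) = 4

4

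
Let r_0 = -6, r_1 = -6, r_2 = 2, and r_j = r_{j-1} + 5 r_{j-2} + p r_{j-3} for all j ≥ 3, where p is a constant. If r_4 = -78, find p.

5

r_3 = -28 - 6p
r_4 = -18 - 12p
So -18 - 12p = -78, giving p = 5.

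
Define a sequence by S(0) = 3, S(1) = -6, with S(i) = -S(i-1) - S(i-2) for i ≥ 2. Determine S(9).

3

S(2) = -(-6) - 3 = 3
S(3) = -3 - (-6) = 3
S(4) = -3 - 3 = -6
S(5) = -(-6) - 3 = 3
S(6) = -3 - (-6) = 3
S(7) = -3 - 3 = -6
S(8) = -(-6) - 3 = 3
S(9) = -3 - (-6) = 3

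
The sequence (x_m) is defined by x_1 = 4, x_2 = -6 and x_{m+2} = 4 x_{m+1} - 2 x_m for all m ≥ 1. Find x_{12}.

x_3 = 4*(-6) - 2*4 = -32
x_4 = 4*(-32) - 2*(-6) = -116
x_5 = 4*(-116) - 2*(-32) = -400
x_6 = 4*(-400) - 2*(-116) = -1368
x_7 = 4*(-1368) - 2*(-400) = -4672
x_8 = 4*(-4672) - 2*(-1368) = -15952
x_9 = 4*(-15952) - 2*(-4672) = -54464
x_{10} = 4*(-54464) - 2*(-15952) = -185952
x_{11} = 4*(-185952) - 2*(-54464) = -634880
x_{12} = 4*(-634880) - 2*(-185952) = -2167616

-2167616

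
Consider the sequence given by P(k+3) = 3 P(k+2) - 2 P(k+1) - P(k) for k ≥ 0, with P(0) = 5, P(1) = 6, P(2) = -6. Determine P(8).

-1166

P(3) = 3·(-6) - 2·6 - 5 = -35
P(4) = 3·(-35) - 2·(-6) - 6 = -99
P(5) = 3·(-99) - 2·(-35) - (-6) = -221
P(6) = 3·(-221) - 2·(-99) - (-35) = -430
P(7) = 3·(-430) - 2·(-221) - (-99) = -749
P(8) = 3·(-749) - 2·(-430) - (-221) = -1166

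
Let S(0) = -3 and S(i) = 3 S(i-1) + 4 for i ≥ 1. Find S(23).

-94143178829

The fixed point is 4/(1 - 3) = -2, so S(i) + 2 = 3(S(i-1) + 2).
Hence S(i) = -1·3^i - 2.
S(23) = -1·3^{23} - 2 = -1·94143178827 - 2 = -94143178829.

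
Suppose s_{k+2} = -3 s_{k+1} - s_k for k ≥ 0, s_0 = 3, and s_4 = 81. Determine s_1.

Let s_1 = x.
s_2 = -3 - 3x
s_3 = 9 + 8x
s_4 = -24 - 21x
So -24 - 21x = 81, giving x = -5.

-5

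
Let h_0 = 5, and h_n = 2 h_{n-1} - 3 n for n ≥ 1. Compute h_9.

h_1 = 2*5 - 3 = 7
h_2 = 2*7 - 6 = 8
h_3 = 2*8 - 9 = 7
h_4 = 2*7 - 12 = 2
h_5 = 2*2 - 15 = -11
h_6 = 2*(-11) - 18 = -40
h_7 = 2*(-40) - 21 = -101
h_8 = 2*(-101) - 24 = -226
h_9 = 2*(-226) - 27 = -479

-479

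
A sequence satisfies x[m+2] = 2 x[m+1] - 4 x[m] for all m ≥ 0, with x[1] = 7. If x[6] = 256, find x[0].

4

Let x[0] = y.
x[2] = 14 - 4y
x[3] = -8y
x[4] = -56
x[5] = -112 + 32y
x[6] = 64y
So 64y = 256, giving y = 4.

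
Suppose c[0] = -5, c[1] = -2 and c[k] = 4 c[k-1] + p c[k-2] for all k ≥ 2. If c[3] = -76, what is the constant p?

c[2] = -8 - 5p
c[3] = -32 - 22p
So -32 - 22p = -76, giving p = 2.

2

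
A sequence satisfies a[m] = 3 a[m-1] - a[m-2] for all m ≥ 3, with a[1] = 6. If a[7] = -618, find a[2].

Let a[2] = y.
a[3] = -6 + 3y
a[4] = -18 + 8y
a[5] = -48 + 21y
a[6] = -126 + 55y
a[7] = -330 + 144y
So -330 + 144y = -618, giving y = -2.

-2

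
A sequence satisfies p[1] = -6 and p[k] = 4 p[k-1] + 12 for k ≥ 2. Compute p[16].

The fixed point is 12/(1 - 4) = -4, so p[k] + 4 = 4(p[k-1] + 4).
Hence p[k] = -2·4^{k-1} - 4.
p[16] = -2·4^{15} - 4 = -2·1073741824 - 4 = -2147483652.

-2147483652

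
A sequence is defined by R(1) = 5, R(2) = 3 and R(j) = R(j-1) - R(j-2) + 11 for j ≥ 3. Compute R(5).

R(3) = 3 - 5 + 11 = 9
R(4) = 9 - 3 + 11 = 17
R(5) = 17 - 9 + 11 = 19

19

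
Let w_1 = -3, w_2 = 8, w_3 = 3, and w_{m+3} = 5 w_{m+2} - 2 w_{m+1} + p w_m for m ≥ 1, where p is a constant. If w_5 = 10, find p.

w_4 = -1 - 3p
w_5 = -11 - 7p
So -11 - 7p = 10, giving p = -3.

-3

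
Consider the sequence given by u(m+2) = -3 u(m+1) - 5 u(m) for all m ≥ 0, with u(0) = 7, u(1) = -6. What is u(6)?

583

u(2) = -3·(-6) - 5·7 = -17
u(3) = -3·(-17) - 5·(-6) = 81
u(4) = -3·81 - 5·(-17) = -158
u(5) = -3·(-158) - 5·81 = 69
u(6) = -3·69 - 5·(-158) = 583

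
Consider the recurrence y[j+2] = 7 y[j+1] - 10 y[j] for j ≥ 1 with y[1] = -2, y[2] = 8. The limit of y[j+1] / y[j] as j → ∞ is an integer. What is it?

5

The characteristic equation is r^2 - 7r + 10 = 0, which factors as (r - 5)(r - 2) = 0.
So the roots are 5 and 2. Since |5| > |2| and the coefficient of 5^j is non-zero, the ratio tends to 5.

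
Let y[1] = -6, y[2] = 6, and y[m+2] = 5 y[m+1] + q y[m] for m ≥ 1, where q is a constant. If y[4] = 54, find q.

4

y[3] = 30 - 6q
y[4] = 150 - 24q
So 150 - 24q = 54, giving q = 4.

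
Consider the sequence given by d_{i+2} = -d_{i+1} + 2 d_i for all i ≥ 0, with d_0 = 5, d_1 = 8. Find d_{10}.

d_2 = -8 + 2*5 = 2
d_3 = -2 + 2*8 = 14
d_4 = -14 + 2*2 = -10
d_5 = -(-10) + 2*14 = 38
d_6 = -38 + 2*(-10) = -58
d_7 = -(-58) + 2*38 = 134
d_8 = -134 + 2*(-58) = -250
d_9 = -(-250) + 2*134 = 518
d_{10} = -518 + 2*(-250) = -1018

-1018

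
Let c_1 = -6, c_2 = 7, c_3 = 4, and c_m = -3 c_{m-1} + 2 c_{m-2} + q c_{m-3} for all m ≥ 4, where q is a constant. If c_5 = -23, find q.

-1

c_4 = 2 - 6q
c_5 = 2 + 25q
So 2 + 25q = -23, giving q = -1.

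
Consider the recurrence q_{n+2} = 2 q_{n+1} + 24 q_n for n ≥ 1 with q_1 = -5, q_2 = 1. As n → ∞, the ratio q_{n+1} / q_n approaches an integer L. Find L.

The characteristic equation is r^2 - 2r - 24 = 0, which factors as (r - 6)(r + 4) = 0.
So the roots are 6 and -4. Since |6| > |-4| and the coefficient of 6^n is non-zero, the ratio tends to 6.

6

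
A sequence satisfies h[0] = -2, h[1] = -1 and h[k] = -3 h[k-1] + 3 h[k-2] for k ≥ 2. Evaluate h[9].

20574

h[2] = -3(-1) + 3(-2) = -3
h[3] = -3(-3) + 3(-1) = 6
h[4] = -3(6) + 3(-3) = -27
h[5] = -3(-27) + 3(6) = 99
h[6] = -3(99) + 3(-27) = -378
h[7] = -3(-378) + 3(99) = 1431
h[8] = -3(1431) + 3(-378) = -5427
h[9] = -3(-5427) + 3(1431) = 20574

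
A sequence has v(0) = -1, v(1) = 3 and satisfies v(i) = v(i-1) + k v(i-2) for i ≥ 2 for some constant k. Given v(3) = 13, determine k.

v(2) = 3 - k
v(3) = 3 + 2k
So 3 + 2k = 13, giving k = 5.

5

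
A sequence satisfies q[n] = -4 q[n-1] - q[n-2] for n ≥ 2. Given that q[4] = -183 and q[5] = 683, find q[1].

Rearranging, q[n-2] = -(q[n] + 4 q[n-1]).
q[3] = -(683 + 4*(-183)) = 49
q[2] = -(-183 + 4*49) = -13
q[1] = -(49 + 4*(-13)) = 3

3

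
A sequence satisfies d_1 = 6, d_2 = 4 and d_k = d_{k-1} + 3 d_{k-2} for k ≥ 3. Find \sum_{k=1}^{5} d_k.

166

d_3 = 4 + 3·6 = 22
d_4 = 22 + 3·4 = 34
d_5 = 34 + 3·22 = 100
Sum = 6 + 4 + 22 + 34 + 100 = 166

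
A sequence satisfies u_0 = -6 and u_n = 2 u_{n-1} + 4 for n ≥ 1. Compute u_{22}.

The fixed point is 4/(1 - 2) = -4, so u_n + 4 = 2(u_{n-1} + 4).
Hence u_n = -2·2^n - 4.
u_{22} = -2·2^{22} - 4 = -2·4194304 - 4 = -8388612.

-8388612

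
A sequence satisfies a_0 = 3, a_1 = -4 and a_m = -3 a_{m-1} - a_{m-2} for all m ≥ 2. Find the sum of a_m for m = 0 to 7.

a_2 = -3(-4) - 3 = 9
a_3 = -3(9) - (-4) = -23
a_4 = -3(-23) - 9 = 60
a_5 = -3(60) - (-23) = -157
a_6 = -3(-157) - 60 = 411
a_7 = -3(411) - (-157) = -1076
Sum = 3 + (-4) + 9 + (-23) + 60 + (-157) + 411 + (-1076) = -777

-777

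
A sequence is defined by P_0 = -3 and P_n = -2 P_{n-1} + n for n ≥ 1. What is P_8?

P_1 = -2(-3) + 1 = 7
P_2 = -2(7) + 2 = -12
P_3 = -2(-12) + 3 = 27
P_4 = -2(27) + 4 = -50
P_5 = -2(-50) + 5 = 105
P_6 = -2(105) + 6 = -204
P_7 = -2(-204) + 7 = 415
P_8 = -2(415) + 8 = -822

-822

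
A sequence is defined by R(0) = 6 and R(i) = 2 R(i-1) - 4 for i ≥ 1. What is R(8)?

R(1) = 2(6) - 4 = 8
R(2) = 2(8) - 4 = 12
R(3) = 2(12) - 4 = 20
R(4) = 2(20) - 4 = 36
R(5) = 2(36) - 4 = 68
R(6) = 2(68) - 4 = 132
R(7) = 2(132) - 4 = 260
R(8) = 2(260) - 4 = 516

516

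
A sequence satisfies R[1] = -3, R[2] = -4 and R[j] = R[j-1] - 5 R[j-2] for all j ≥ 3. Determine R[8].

R[3] = (-4) - 5(-3) = 11
R[4] = 11 - 5(-4) = 31
R[5] = 31 - 5(11) = -24
R[6] = (-24) - 5(31) = -179
R[7] = (-179) - 5(-24) = -59
R[8] = (-59) - 5(-179) = 836

836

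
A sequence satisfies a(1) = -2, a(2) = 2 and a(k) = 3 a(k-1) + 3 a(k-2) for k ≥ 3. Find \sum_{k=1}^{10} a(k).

a(3) = 3*2 + 3*(-2) = 0
a(4) = 3*0 + 3*2 = 6
a(5) = 3*6 + 3*0 = 18
a(6) = 3*18 + 3*6 = 72
a(7) = 3*72 + 3*18 = 270
a(8) = 3*270 + 3*72 = 1026
a(9) = 3*1026 + 3*270 = 3888
a(10) = 3*3888 + 3*1026 = 14742
Sum = (-2) + 2 + 0 + 6 + 18 + 72 + 270 + 1026 + 3888 + 14742 = 20022

20022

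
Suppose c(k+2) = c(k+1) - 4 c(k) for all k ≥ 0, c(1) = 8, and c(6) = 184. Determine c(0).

Let c(0) = w.
c(2) = 8 - 4w
c(3) = -24 - 4w
c(4) = -56 + 12w
c(5) = 40 + 28w
c(6) = 264 - 20w
So 264 - 20w = 184, giving w = 4.

4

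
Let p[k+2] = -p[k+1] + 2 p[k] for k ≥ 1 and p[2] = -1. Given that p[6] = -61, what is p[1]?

5

Let p[1] = y.
p[3] = 1 + 2y
p[4] = -3 - 2y
p[5] = 5 + 6y
p[6] = -11 - 10y
So -11 - 10y = -61, giving y = 5.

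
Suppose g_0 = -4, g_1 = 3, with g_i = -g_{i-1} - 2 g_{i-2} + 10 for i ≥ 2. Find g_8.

g_2 = -3 - 2*(-4) + 10 = 15
g_3 = -15 - 2*3 + 10 = -11
g_4 = -(-11) - 2*15 + 10 = -9
g_5 = -(-9) - 2*(-11) + 10 = 41
g_6 = -41 - 2*(-9) + 10 = -13
g_7 = -(-13) - 2*41 + 10 = -59
g_8 = -(-59) - 2*(-13) + 10 = 95

95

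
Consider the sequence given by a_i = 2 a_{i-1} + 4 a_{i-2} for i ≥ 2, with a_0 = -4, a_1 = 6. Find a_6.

a_2 = 2·6 + 4·(-4) = -4
a_3 = 2·(-4) + 4·6 = 16
a_4 = 2·16 + 4·(-4) = 16
a_5 = 2·16 + 4·16 = 96
a_6 = 2·96 + 4·16 = 256

256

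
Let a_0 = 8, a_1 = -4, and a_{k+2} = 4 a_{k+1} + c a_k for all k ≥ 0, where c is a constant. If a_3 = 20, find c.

3

a_2 = -16 + 8c
a_3 = -64 + 28c
So -64 + 28c = 20, giving c = 3.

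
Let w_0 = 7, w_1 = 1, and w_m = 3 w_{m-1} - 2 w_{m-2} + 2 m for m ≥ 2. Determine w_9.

-119

w_2 = 3·1 - 2·7 + 4 = -7
w_3 = 3·(-7) - 2·1 + 6 = -17
w_4 = 3·(-17) - 2·(-7) + 8 = -29
w_5 = 3·(-29) - 2·(-17) + 10 = -43
w_6 = 3·(-43) - 2·(-29) + 12 = -59
w_7 = 3·(-59) - 2·(-43) + 14 = -77
w_8 = 3·(-77) - 2·(-59) + 16 = -97
w_9 = 3·(-97) - 2·(-77) + 18 = -119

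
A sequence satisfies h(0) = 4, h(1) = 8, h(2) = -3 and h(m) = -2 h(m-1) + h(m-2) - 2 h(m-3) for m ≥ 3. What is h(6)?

-191

h(3) = -2·(-3) + 8 - 2·4 = 6
h(4) = -2·6 + (-3) - 2·8 = -31
h(5) = -2·(-31) + 6 - 2·(-3) = 74
h(6) = -2·74 + (-31) - 2·6 = -191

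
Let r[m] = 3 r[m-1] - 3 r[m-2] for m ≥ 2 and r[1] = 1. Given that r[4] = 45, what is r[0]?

Let r[0] = w.
r[2] = 3 - 3w
r[3] = 6 - 9w
r[4] = 9 - 18w
So 9 - 18w = 45, giving w = -2.

-2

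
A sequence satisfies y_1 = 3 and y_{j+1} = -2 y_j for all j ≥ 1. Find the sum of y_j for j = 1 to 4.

-15

y_2 = -2*3 = -6
y_3 = -2*(-6) = 12
y_4 = -2*12 = -24
Sum = 3 + (-6) + 12 + (-24) = -15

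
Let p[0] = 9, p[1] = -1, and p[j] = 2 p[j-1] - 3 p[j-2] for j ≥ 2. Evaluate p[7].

257

p[2] = 2(-1) - 3(9) = -29
p[3] = 2(-29) - 3(-1) = -55
p[4] = 2(-55) - 3(-29) = -23
p[5] = 2(-23) - 3(-55) = 119
p[6] = 2(119) - 3(-23) = 307
p[7] = 2(307) - 3(119) = 257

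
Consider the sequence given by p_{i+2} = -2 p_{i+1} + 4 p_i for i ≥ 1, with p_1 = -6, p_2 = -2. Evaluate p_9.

-14592

p_3 = -2(-2) + 4(-6) = -20
p_4 = -2(-20) + 4(-2) = 32
p_5 = -2(32) + 4(-20) = -144
p_6 = -2(-144) + 4(32) = 416
p_7 = -2(416) + 4(-144) = -1408
p_8 = -2(-1408) + 4(416) = 4480
p_9 = -2(4480) + 4(-1408) = -14592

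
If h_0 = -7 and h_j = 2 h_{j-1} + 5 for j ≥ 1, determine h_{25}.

-67108869

The fixed point is 5/(1 - 2) = -5, so h_j + 5 = 2(h_{j-1} + 5).
Hence h_j = -2·2^j - 5.
h_{25} = -2·2^{25} - 5 = -2·33554432 - 5 = -67108869.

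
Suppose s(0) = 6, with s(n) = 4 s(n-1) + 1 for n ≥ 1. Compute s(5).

s(1) = 4*6 + 1 = 25
s(2) = 4*25 + 1 = 101
s(3) = 4*101 + 1 = 405
s(4) = 4*405 + 1 = 1621
s(5) = 4*1621 + 1 = 6485

6485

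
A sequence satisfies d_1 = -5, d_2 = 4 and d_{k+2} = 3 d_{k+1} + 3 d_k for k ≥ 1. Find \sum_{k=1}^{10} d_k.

d_3 = 3·4 + 3·(-5) = -3
d_4 = 3·(-3) + 3·4 = 3
d_5 = 3·3 + 3·(-3) = 0
d_6 = 3·0 + 3·3 = 9
d_7 = 3·9 + 3·0 = 27
d_8 = 3·27 + 3·9 = 108
d_9 = 3·108 + 3·27 = 405
d_{10} = 3·405 + 3·108 = 1539
Sum = (-5) + 4 + (-3) + 3 + 0 + 9 + 27 + 108 + 405 + 1539 = 2087

2087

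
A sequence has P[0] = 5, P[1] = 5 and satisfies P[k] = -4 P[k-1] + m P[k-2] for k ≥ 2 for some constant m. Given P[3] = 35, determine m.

3

P[2] = -20 + 5m
P[3] = 80 - 15m
So 80 - 15m = 35, giving m = 3.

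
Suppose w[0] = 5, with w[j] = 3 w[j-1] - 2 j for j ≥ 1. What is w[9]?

w[1] = 3*5 - 2 = 13
w[2] = 3*13 - 4 = 35
w[3] = 3*35 - 6 = 99
w[4] = 3*99 - 8 = 289
w[5] = 3*289 - 10 = 857
w[6] = 3*857 - 12 = 2559
w[7] = 3*2559 - 14 = 7663
w[8] = 3*7663 - 16 = 22973
w[9] = 3*22973 - 18 = 68901

68901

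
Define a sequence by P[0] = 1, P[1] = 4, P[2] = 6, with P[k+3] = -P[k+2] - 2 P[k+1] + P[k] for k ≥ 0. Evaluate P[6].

P[3] = -6 - 2(4) + 1 = -13
P[4] = -(-13) - 2(6) + 4 = 5
P[5] = -5 - 2(-13) + 6 = 27
P[6] = -27 - 2(5) + (-13) = -50

-50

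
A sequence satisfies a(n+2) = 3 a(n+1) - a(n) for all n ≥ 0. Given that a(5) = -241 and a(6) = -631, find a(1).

-4

Rearranging, a(n-2) = -(a(n) - 3 a(n-1)).
a(4) = -(-631 - 3·(-241)) = -92
a(3) = -(-241 - 3·(-92)) = -35
a(2) = -(-92 - 3·(-35)) = -13
a(1) = -(-35 - 3·(-13)) = -4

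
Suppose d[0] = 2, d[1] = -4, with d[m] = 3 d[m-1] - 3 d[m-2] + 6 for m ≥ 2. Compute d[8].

d[2] = 3*(-4) - 3*2 + 6 = -12
d[3] = 3*(-12) - 3*(-4) + 6 = -18
d[4] = 3*(-18) - 3*(-12) + 6 = -12
d[5] = 3*(-12) - 3*(-18) + 6 = 24
d[6] = 3*24 - 3*(-12) + 6 = 114
d[7] = 3*114 - 3*24 + 6 = 276
d[8] = 3*276 - 3*114 + 6 = 492

492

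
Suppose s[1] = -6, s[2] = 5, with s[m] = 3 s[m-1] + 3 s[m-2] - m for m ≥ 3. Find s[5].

-44

s[3] = 3·5 + 3·(-6) - 3 = -6
s[4] = 3·(-6) + 3·5 - 4 = -7
s[5] = 3·(-7) + 3·(-6) - 5 = -44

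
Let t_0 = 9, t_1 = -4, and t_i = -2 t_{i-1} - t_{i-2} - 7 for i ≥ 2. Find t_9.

t_2 = -2*(-4) - 9 - 7 = -8
t_3 = -2*(-8) - (-4) - 7 = 13
t_4 = -2*13 - (-8) - 7 = -25
t_5 = -2*(-25) - 13 - 7 = 30
t_6 = -2*30 - (-25) - 7 = -42
t_7 = -2*(-42) - 30 - 7 = 47
t_8 = -2*47 - (-42) - 7 = -59
t_9 = -2*(-59) - 47 - 7 = 64

64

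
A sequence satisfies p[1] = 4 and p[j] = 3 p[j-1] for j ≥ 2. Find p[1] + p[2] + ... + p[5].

p[2] = 3·4 = 12
p[3] = 3·12 = 36
p[4] = 3·36 = 108
p[5] = 3·108 = 324
Sum = 4 + 12 + 36 + 108 + 324 = 484

484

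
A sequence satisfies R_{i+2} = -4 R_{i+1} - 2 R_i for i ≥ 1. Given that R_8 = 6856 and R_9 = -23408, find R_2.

3

Rearranging, R_{i-2} = (R_i + 4 R_{i-1}) / -2.
R_7 = (-23408 + 4*6856) / -2 = 4016/-2 = -2008
R_6 = (6856 + 4*(-2008)) / -2 = -1176/-2 = 588
R_5 = (-2008 + 4*588) / -2 = 344/-2 = -172
R_4 = (588 + 4*(-172)) / -2 = -100/-2 = 50
R_3 = (-172 + 4*50) / -2 = 28/-2 = -14
R_2 = (50 + 4*(-14)) / -2 = -6/-2 = 3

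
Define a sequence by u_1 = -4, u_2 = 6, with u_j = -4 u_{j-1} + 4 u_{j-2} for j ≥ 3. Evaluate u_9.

-486400

u_3 = -4(6) + 4(-4) = -40
u_4 = -4(-40) + 4(6) = 184
u_5 = -4(184) + 4(-40) = -896
u_6 = -4(-896) + 4(184) = 4320
u_7 = -4(4320) + 4(-896) = -20864
u_8 = -4(-20864) + 4(4320) = 100736
u_9 = -4(100736) + 4(-20864) = -486400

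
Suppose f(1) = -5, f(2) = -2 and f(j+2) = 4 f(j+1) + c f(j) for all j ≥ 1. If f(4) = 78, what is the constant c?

f(3) = -8 - 5c
f(4) = -32 - 22c
So -32 - 22c = 78, giving c = -5.

-5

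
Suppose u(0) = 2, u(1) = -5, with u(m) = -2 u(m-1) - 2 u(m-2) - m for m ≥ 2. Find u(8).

34

u(2) = -2*(-5) - 2*2 - 2 = 4
u(3) = -2*4 - 2*(-5) - 3 = -1
u(4) = -2*(-1) - 2*4 - 4 = -10
u(5) = -2*(-10) - 2*(-1) - 5 = 17
u(6) = -2*17 - 2*(-10) - 6 = -20
u(7) = -2*(-20) - 2*17 - 7 = -1
u(8) = -2*(-1) - 2*(-20) - 8 = 34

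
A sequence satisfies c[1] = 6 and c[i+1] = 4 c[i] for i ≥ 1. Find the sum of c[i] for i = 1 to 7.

c[2] = 4*6 = 24
c[3] = 4*24 = 96
c[4] = 4*96 = 384
c[5] = 4*384 = 1536
c[6] = 4*1536 = 6144
c[7] = 4*6144 = 24576
Sum = 6 + 24 + 96 + 384 + 1536 + 6144 + 24576 = 32766

32766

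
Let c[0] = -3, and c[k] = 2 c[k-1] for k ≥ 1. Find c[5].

-96

c[1] = 2·(-3) = -6
c[2] = 2·(-6) = -12
c[3] = 2·(-12) = -24
c[4] = 2·(-24) = -48
c[5] = 2·(-48) = -96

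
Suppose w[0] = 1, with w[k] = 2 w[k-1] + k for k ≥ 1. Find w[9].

w[1] = 2(1) + 1 = 3
w[2] = 2(3) + 2 = 8
w[3] = 2(8) + 3 = 19
w[4] = 2(19) + 4 = 42
w[5] = 2(42) + 5 = 89
w[6] = 2(89) + 6 = 184
w[7] = 2(184) + 7 = 375
w[8] = 2(375) + 8 = 758
w[9] = 2(758) + 9 = 1525

1525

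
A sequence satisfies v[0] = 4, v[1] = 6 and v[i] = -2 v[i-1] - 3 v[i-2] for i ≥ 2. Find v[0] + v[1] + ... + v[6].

v[2] = -2*6 - 3*4 = -24
v[3] = -2*(-24) - 3*6 = 30
v[4] = -2*30 - 3*(-24) = 12
v[5] = -2*12 - 3*30 = -114
v[6] = -2*(-114) - 3*12 = 192
Sum = 4 + 6 + (-24) + 30 + 12 + (-114) + 192 = 106

106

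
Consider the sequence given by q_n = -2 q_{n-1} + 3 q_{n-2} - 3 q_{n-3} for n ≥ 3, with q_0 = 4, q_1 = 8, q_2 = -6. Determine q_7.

2844

q_3 = -2*(-6) + 3*8 - 3*4 = 24
q_4 = -2*24 + 3*(-6) - 3*8 = -90
q_5 = -2*(-90) + 3*24 - 3*(-6) = 270
q_6 = -2*270 + 3*(-90) - 3*24 = -882
q_7 = -2*(-882) + 3*270 - 3*(-90) = 2844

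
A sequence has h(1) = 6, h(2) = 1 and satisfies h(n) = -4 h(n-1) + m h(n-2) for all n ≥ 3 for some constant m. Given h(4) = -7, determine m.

1

h(3) = -4 + 6m
h(4) = 16 - 23m
So 16 - 23m = -7, giving m = 1.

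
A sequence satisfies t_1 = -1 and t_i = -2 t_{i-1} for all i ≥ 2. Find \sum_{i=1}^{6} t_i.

21

t_2 = -2(-1) = 2
t_3 = -2(2) = -4
t_4 = -2(-4) = 8
t_5 = -2(8) = -16
t_6 = -2(-16) = 32
Sum = (-1) + 2 + (-4) + 8 + (-16) + 32 = 21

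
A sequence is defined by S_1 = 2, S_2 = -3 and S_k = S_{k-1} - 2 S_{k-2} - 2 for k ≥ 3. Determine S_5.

11

S_3 = (-3) - 2(2) - 2 = -9
S_4 = (-9) - 2(-3) - 2 = -5
S_5 = (-5) - 2(-9) - 2 = 11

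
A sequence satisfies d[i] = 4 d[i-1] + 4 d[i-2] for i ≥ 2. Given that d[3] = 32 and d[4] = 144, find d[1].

Rearranging, d[i-2] = (d[i] - 4 d[i-1]) / 4.
d[2] = (144 - 4*32) / 4 = 16/4 = 4
d[1] = (32 - 4*4) / 4 = 16/4 = 4

4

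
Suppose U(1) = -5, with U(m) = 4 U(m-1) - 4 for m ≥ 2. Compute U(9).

-415060

U(2) = 4*(-5) - 4 = -24
U(3) = 4*(-24) - 4 = -100
U(4) = 4*(-100) - 4 = -404
U(5) = 4*(-404) - 4 = -1620
U(6) = 4*(-1620) - 4 = -6484
U(7) = 4*(-6484) - 4 = -25940
U(8) = 4*(-25940) - 4 = -103764
U(9) = 4*(-103764) - 4 = -415060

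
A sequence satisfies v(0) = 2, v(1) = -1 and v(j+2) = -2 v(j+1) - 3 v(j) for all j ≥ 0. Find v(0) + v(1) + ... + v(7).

-32

v(2) = -2(-1) - 3(2) = -4
v(3) = -2(-4) - 3(-1) = 11
v(4) = -2(11) - 3(-4) = -10
v(5) = -2(-10) - 3(11) = -13
v(6) = -2(-13) - 3(-10) = 56
v(7) = -2(56) - 3(-13) = -73
Sum = 2 + (-1) + (-4) + 11 + (-10) + (-13) + 56 + (-73) = -32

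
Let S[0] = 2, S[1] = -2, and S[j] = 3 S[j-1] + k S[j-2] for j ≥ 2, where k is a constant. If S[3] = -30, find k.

-3

S[2] = -6 + 2k
S[3] = -18 + 4k
So -18 + 4k = -30, giving k = -3.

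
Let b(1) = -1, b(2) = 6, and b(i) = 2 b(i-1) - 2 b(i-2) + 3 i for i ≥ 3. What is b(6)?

48

b(3) = 2*6 - 2*(-1) + 9 = 23
b(4) = 2*23 - 2*6 + 12 = 46
b(5) = 2*46 - 2*23 + 15 = 61
b(6) = 2*61 - 2*46 + 18 = 48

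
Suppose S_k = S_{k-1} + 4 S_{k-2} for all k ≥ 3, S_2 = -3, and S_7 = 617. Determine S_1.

Let S_1 = v.
S_3 = -3 + 4v
S_4 = -15 + 4v
S_5 = -27 + 20v
S_6 = -87 + 36v
S_7 = -195 + 116v
So -195 + 116v = 617, giving v = 7.

7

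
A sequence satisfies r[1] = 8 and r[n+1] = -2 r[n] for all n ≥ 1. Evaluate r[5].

r[2] = -2*8 = -16
r[3] = -2*(-16) = 32
r[4] = -2*32 = -64
r[5] = -2*(-64) = 128

128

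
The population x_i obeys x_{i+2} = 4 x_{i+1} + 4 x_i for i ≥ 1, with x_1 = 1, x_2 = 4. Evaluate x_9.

x_3 = 4*4 + 4*1 = 20
x_4 = 4*20 + 4*4 = 96
x_5 = 4*96 + 4*20 = 464
x_6 = 4*464 + 4*96 = 2240
x_7 = 4*2240 + 4*464 = 10816
x_8 = 4*10816 + 4*2240 = 52224
x_9 = 4*52224 + 4*10816 = 252160

252160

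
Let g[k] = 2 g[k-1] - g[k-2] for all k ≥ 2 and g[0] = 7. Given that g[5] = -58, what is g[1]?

Let g[1] = v.
g[2] = -7 + 2v
g[3] = -14 + 3v
g[4] = -21 + 4v
g[5] = -28 + 5v
So -28 + 5v = -58, giving v = -6.

-6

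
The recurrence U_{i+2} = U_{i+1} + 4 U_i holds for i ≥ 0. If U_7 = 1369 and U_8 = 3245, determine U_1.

Rearranging, U_{i-2} = (U_i - U_{i-1}) / 4.
U_6 = (3245 - 1369) / 4 = 1876/4 = 469
U_5 = (1369 - 469) / 4 = 900/4 = 225
U_4 = (469 - 225) / 4 = 244/4 = 61
U_3 = (225 - 61) / 4 = 164/4 = 41
U_2 = (61 - 41) / 4 = 20/4 = 5
U_1 = (41 - 5) / 4 = 36/4 = 9

9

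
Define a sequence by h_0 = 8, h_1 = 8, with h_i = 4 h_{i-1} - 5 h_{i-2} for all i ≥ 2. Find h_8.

-1528

h_2 = 4*8 - 5*8 = -8
h_3 = 4*(-8) - 5*8 = -72
h_4 = 4*(-72) - 5*(-8) = -248
h_5 = 4*(-248) - 5*(-72) = -632
h_6 = 4*(-632) - 5*(-248) = -1288
h_7 = 4*(-1288) - 5*(-632) = -1992
h_8 = 4*(-1992) - 5*(-1288) = -1528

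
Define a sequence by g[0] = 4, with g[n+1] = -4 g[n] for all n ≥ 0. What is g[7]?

-65536

g[1] = -4*4 = -16
g[2] = -4*(-16) = 64
g[3] = -4*64 = -256
g[4] = -4*(-256) = 1024
g[5] = -4*1024 = -4096
g[6] = -4*(-4096) = 16384
g[7] = -4*16384 = -65536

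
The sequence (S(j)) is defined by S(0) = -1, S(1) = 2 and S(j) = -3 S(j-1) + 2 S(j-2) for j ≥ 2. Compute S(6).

-1268

S(2) = -3·2 + 2·(-1) = -8
S(3) = -3·(-8) + 2·2 = 28
S(4) = -3·28 + 2·(-8) = -100
S(5) = -3·(-100) + 2·28 = 356
S(6) = -3·356 + 2·(-100) = -1268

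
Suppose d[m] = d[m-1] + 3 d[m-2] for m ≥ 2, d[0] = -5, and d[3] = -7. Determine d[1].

2

Let d[1] = w.
d[2] = -15 + w
d[3] = -15 + 4w
So -15 + 4w = -7, giving w = 2.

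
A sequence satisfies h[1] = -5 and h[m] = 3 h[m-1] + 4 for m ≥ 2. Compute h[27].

The fixed point is 4/(1 - 3) = -2, so h[m] + 2 = 3(h[m-1] + 2).
Hence h[m] = -3·3^{m-1} - 2.
h[27] = -3·3^{26} - 2 = -3·2541865828329 - 2 = -7625597484989.

-7625597484989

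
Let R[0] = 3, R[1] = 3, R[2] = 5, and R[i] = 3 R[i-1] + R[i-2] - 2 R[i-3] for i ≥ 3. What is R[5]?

107

R[3] = 3(5) + 3 - 2(3) = 12
R[4] = 3(12) + 5 - 2(3) = 35
R[5] = 3(35) + 12 - 2(5) = 107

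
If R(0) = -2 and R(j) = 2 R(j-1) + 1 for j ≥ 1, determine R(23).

The fixed point is 1/(1 - 2) = -1, so R(j) + 1 = 2(R(j-1) + 1).
Hence R(j) = -1·2^j - 1.
R(23) = -1·2^{23} - 1 = -1·8388608 - 1 = -8388609.

-8388609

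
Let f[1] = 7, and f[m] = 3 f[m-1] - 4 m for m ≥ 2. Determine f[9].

f[2] = 3(7) - 8 = 13
f[3] = 3(13) - 12 = 27
f[4] = 3(27) - 16 = 65
f[5] = 3(65) - 20 = 175
f[6] = 3(175) - 24 = 501
f[7] = 3(501) - 28 = 1475
f[8] = 3(1475) - 32 = 4393
f[9] = 3(4393) - 36 = 13143

13143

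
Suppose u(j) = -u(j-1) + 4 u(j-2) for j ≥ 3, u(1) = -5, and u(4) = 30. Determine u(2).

2

Let u(2) = x.
u(3) = -20 - x
u(4) = 20 + 5x
So 20 + 5x = 30, giving x = 2.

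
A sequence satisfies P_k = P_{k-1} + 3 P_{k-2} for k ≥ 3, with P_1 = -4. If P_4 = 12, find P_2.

6

Let P_2 = x.
P_3 = -12 + x
P_4 = -12 + 4x
So -12 + 4x = 12, giving x = 6.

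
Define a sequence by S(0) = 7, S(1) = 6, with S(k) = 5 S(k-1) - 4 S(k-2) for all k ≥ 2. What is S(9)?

-87374

S(2) = 5*6 - 4*7 = 2
S(3) = 5*2 - 4*6 = -14
S(4) = 5*(-14) - 4*2 = -78
S(5) = 5*(-78) - 4*(-14) = -334
S(6) = 5*(-334) - 4*(-78) = -1358
S(7) = 5*(-1358) - 4*(-334) = -5454
S(8) = 5*(-5454) - 4*(-1358) = -21838
S(9) = 5*(-21838) - 4*(-5454) = -87374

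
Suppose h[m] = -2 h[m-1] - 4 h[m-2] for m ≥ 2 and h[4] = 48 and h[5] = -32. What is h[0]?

-2

Rearranging, h[m-2] = (h[m] + 2 h[m-1]) / -4.
h[3] = (-32 + 2*48) / -4 = 64/-4 = -16
h[2] = (48 + 2*(-16)) / -4 = 16/-4 = -4
h[1] = (-16 + 2*(-4)) / -4 = -24/-4 = 6
h[0] = (-4 + 2*6) / -4 = 8/-4 = -2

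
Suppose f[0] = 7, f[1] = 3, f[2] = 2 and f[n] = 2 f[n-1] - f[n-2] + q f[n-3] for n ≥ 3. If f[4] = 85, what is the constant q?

f[3] = 1 + 7q
f[4] = 17q
So 17q = 85, giving q = 5.

5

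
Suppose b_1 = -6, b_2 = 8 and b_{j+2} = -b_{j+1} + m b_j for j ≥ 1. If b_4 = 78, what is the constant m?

b_3 = -8 - 6m
b_4 = 8 + 14m
So 8 + 14m = 78, giving m = 5.

5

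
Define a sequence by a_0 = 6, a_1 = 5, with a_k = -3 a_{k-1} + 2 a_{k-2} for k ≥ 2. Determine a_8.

-10239

a_2 = -3(5) + 2(6) = -3
a_3 = -3(-3) + 2(5) = 19
a_4 = -3(19) + 2(-3) = -63
a_5 = -3(-63) + 2(19) = 227
a_6 = -3(227) + 2(-63) = -807
a_7 = -3(-807) + 2(227) = 2875
a_8 = -3(2875) + 2(-807) = -10239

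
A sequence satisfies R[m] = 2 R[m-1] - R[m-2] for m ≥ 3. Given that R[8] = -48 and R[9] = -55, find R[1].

Rearranging, R[m-2] = -(R[m] - 2 R[m-1]).
R[7] = -(-55 - 2*(-48)) = -41
R[6] = -(-48 - 2*(-41)) = -34
R[5] = -(-41 - 2*(-34)) = -27
R[4] = -(-34 - 2*(-27)) = -20
R[3] = -(-27 - 2*(-20)) = -13
R[2] = -(-20 - 2*(-13)) = -6
R[1] = -(-13 - 2*(-6)) = 1

1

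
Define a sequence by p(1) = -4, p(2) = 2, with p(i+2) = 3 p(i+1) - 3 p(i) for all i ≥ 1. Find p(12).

p(3) = 3(2) - 3(-4) = 18
p(4) = 3(18) - 3(2) = 48
p(5) = 3(48) - 3(18) = 90
p(6) = 3(90) - 3(48) = 126
p(7) = 3(126) - 3(90) = 108
p(8) = 3(108) - 3(126) = -54
p(9) = 3(-54) - 3(108) = -486
p(10) = 3(-486) - 3(-54) = -1296
p(11) = 3(-1296) - 3(-486) = -2430
p(12) = 3(-2430) - 3(-1296) = -3402

-3402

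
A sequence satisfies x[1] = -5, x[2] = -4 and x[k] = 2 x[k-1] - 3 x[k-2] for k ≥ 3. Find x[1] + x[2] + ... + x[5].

x[3] = 2(-4) - 3(-5) = 7
x[4] = 2(7) - 3(-4) = 26
x[5] = 2(26) - 3(7) = 31
Sum = (-5) + (-4) + 7 + 26 + 31 = 55

55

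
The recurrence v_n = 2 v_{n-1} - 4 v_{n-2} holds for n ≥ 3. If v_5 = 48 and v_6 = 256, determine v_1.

5

Rearranging, v_{n-2} = (v_n - 2 v_{n-1}) / -4.
v_4 = (256 - 2*48) / -4 = 160/-4 = -40
v_3 = (48 - 2*(-40)) / -4 = 128/-4 = -32
v_2 = (-40 - 2*(-32)) / -4 = 24/-4 = -6
v_1 = (-32 - 2*(-6)) / -4 = -20/-4 = 5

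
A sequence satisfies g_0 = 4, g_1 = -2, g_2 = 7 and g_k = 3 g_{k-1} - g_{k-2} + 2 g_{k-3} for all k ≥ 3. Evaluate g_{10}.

g_3 = 3(7) - (-2) + 2(4) = 31
g_4 = 3(31) - 7 + 2(-2) = 82
g_5 = 3(82) - 31 + 2(7) = 229
g_6 = 3(229) - 82 + 2(31) = 667
g_7 = 3(667) - 229 + 2(82) = 1936
g_8 = 3(1936) - 667 + 2(229) = 5599
g_9 = 3(5599) - 1936 + 2(667) = 16195
g_{10} = 3(16195) - 5599 + 2(1936) = 46858

46858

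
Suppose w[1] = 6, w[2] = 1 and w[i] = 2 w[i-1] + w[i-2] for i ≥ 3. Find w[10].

3433

w[3] = 2(1) + 6 = 8
w[4] = 2(8) + 1 = 17
w[5] = 2(17) + 8 = 42
w[6] = 2(42) + 17 = 101
w[7] = 2(101) + 42 = 244
w[8] = 2(244) + 101 = 589
w[9] = 2(589) + 244 = 1422
w[10] = 2(1422) + 589 = 3433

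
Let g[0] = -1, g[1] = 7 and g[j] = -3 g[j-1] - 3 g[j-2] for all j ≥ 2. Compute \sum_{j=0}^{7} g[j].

g[2] = -3(7) - 3(-1) = -18
g[3] = -3(-18) - 3(7) = 33
g[4] = -3(33) - 3(-18) = -45
g[5] = -3(-45) - 3(33) = 36
g[6] = -3(36) - 3(-45) = 27
g[7] = -3(27) - 3(36) = -189
Sum = (-1) + 7 + (-18) + 33 + (-45) + 36 + 27 + (-189) = -150

-150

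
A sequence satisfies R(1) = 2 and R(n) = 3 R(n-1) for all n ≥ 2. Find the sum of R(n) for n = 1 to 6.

R(2) = 3*2 = 6
R(3) = 3*6 = 18
R(4) = 3*18 = 54
R(5) = 3*54 = 162
R(6) = 3*162 = 486
Sum = 2 + 6 + 18 + 54 + 162 + 486 = 728

728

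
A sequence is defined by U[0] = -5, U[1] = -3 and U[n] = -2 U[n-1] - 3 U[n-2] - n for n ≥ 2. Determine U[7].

108

U[2] = -2·(-3) - 3·(-5) - 2 = 19
U[3] = -2·19 - 3·(-3) - 3 = -32
U[4] = -2·(-32) - 3·19 - 4 = 3
U[5] = -2·3 - 3·(-32) - 5 = 85
U[6] = -2·85 - 3·3 - 6 = -185
U[7] = -2·(-185) - 3·85 - 7 = 108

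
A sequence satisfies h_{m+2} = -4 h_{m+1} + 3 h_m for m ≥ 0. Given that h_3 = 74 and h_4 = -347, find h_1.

Rearranging, h_{m-2} = (h_m + 4 h_{m-1}) / 3.
h_2 = (-347 + 4(74)) / 3 = -51/3 = -17
h_1 = (74 + 4(-17)) / 3 = 6/3 = 2

2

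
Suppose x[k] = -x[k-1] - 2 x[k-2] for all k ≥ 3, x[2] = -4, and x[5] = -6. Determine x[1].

Let x[1] = w.
x[3] = 4 - 2w
x[4] = 4 + 2w
x[5] = -12 + 2w
So -12 + 2w = -6, giving w = 3.

3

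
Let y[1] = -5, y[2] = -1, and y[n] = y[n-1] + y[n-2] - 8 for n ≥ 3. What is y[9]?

-350

y[3] = (-1) + (-5) - 8 = -14
y[4] = (-14) + (-1) - 8 = -23
y[5] = (-23) + (-14) - 8 = -45
y[6] = (-45) + (-23) - 8 = -76
y[7] = (-76) + (-45) - 8 = -129
y[8] = (-129) + (-76) - 8 = -213
y[9] = (-213) + (-129) - 8 = -350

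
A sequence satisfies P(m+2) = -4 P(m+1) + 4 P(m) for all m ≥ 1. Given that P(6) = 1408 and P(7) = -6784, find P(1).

6

Rearranging, P(m-2) = (P(m) + 4 P(m-1)) / 4.
P(5) = (-6784 + 4*1408) / 4 = -1152/4 = -288
P(4) = (1408 + 4*(-288)) / 4 = 256/4 = 64
P(3) = (-288 + 4*64) / 4 = -32/4 = -8
P(2) = (64 + 4*(-8)) / 4 = 32/4 = 8
P(1) = (-8 + 4*8) / 4 = 24/4 = 6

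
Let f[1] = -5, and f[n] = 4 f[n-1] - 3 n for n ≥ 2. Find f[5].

-1871

f[2] = 4·(-5) - 6 = -26
f[3] = 4·(-26) - 9 = -113
f[4] = 4·(-113) - 12 = -464
f[5] = 4·(-464) - 15 = -1871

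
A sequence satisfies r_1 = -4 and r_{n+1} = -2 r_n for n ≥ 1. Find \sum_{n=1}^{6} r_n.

r_2 = -2·(-4) = 8
r_3 = -2·8 = -16
r_4 = -2·(-16) = 32
r_5 = -2·32 = -64
r_6 = -2·(-64) = 128
Sum = (-4) + 8 + (-16) + 32 + (-64) + 128 = 84

84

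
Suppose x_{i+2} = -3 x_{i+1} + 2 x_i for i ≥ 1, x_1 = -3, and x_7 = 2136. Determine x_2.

Let x_2 = w.
x_3 = -6 - 3w
x_4 = 18 + 11w
x_5 = -66 - 39w
x_6 = 234 + 139w
x_7 = -834 - 495w
So -834 - 495w = 2136, giving w = -6.

-6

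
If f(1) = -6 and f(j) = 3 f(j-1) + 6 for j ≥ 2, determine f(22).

The fixed point is 6/(1 - 3) = -3, so f(j) + 3 = 3(f(j-1) + 3).
Hence f(j) = -3·3^{j-1} - 3.
f(22) = -3·3^{21} - 3 = -3·10460353203 - 3 = -31381059612.

-31381059612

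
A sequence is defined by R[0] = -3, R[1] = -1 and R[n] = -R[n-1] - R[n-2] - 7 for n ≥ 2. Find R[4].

-1

R[2] = -(-1) - (-3) - 7 = -3
R[3] = -(-3) - (-1) - 7 = -3
R[4] = -(-3) - (-3) - 7 = -1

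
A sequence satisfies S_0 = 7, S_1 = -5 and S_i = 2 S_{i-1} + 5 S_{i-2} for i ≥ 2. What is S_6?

S_2 = 2*(-5) + 5*7 = 25
S_3 = 2*25 + 5*(-5) = 25
S_4 = 2*25 + 5*25 = 175
S_5 = 2*175 + 5*25 = 475
S_6 = 2*475 + 5*175 = 1825

1825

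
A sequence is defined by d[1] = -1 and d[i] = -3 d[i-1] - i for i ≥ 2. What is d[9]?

d[2] = -3*(-1) - 2 = 1
d[3] = -3*1 - 3 = -6
d[4] = -3*(-6) - 4 = 14
d[5] = -3*14 - 5 = -47
d[6] = -3*(-47) - 6 = 135
d[7] = -3*135 - 7 = -412
d[8] = -3*(-412) - 8 = 1228
d[9] = -3*1228 - 9 = -3693

-3693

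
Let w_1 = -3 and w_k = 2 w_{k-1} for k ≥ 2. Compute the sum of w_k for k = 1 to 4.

-45

w_2 = 2(-3) = -6
w_3 = 2(-6) = -12
w_4 = 2(-12) = -24
Sum = (-3) + (-6) + (-12) + (-24) = -45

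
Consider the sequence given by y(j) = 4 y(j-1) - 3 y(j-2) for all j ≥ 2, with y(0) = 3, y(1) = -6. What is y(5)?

y(2) = 4*(-6) - 3*3 = -33
y(3) = 4*(-33) - 3*(-6) = -114
y(4) = 4*(-114) - 3*(-33) = -357
y(5) = 4*(-357) - 3*(-114) = -1086

-1086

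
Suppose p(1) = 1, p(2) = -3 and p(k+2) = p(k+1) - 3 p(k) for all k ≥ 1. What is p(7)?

p(3) = (-3) - 3·1 = -6
p(4) = (-6) - 3·(-3) = 3
p(5) = 3 - 3·(-6) = 21
p(6) = 21 - 3·3 = 12
p(7) = 12 - 3·21 = -51

-51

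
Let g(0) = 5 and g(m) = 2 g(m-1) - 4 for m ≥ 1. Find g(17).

The fixed point is -4/(1 - 2) = 4, so g(m) - 4 = 2(g(m-1) - 4).
Hence g(m) = 1·2^m + 4.
g(17) = 1·2^{17} + 4 = 1·131072 + 4 = 131076.

131076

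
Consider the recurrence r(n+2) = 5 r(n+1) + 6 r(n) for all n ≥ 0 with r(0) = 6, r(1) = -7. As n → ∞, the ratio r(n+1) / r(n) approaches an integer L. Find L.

The characteristic equation is r^2 - 5r - 6 = 0, which factors as (r - 6)(r + 1) = 0.
So the roots are 6 and -1. Since |6| > |-1| and the coefficient of 6^n is non-zero, the ratio tends to 6.

6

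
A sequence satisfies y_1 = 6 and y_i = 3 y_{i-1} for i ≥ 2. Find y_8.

y_2 = 3(6) = 18
y_3 = 3(18) = 54
y_4 = 3(54) = 162
y_5 = 3(162) = 486
y_6 = 3(486) = 1458
y_7 = 3(1458) = 4374
y_8 = 3(4374) = 13122

13122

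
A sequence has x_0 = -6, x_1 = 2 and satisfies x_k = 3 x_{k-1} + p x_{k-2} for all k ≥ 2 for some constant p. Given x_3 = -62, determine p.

x_2 = 6 - 6p
x_3 = 18 - 16p
So 18 - 16p = -62, giving p = 5.

5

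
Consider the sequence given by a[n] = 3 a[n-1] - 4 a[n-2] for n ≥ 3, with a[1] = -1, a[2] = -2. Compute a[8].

2

a[3] = 3·(-2) - 4·(-1) = -2
a[4] = 3·(-2) - 4·(-2) = 2
a[5] = 3·2 - 4·(-2) = 14
a[6] = 3·14 - 4·2 = 34
a[7] = 3·34 - 4·14 = 46
a[8] = 3·46 - 4·34 = 2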